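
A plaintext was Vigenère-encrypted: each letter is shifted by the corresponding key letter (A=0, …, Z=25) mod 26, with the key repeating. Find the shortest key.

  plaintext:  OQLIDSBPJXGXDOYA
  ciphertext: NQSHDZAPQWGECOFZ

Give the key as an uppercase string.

  i= 0: N-O = 25 → Z
  i= 1: Q-Q =  0 → A
  i= 2: S-L =  7 → H
  i= 3: H-I = 25 → Z
  i= 4: D-D =  0 → A
  i= 5: Z-S =  7 → H
  i= 6: A-B = 25 → Z
  i= 7: P-P =  0 → A
  i= 8: Q-J =  7 → H
  i= 9: W-X = 25 → Z
  i=10: G-G =  0 → A
  i=11: E-X =  7 → H
  i=12: C-D = 25 → Z
  i=13: O-O =  0 → A
  i=14: F-Y =  7 → H
  i=15: Z-A = 25 → Z
  shifts repeat with period 3: ZAH

ZAH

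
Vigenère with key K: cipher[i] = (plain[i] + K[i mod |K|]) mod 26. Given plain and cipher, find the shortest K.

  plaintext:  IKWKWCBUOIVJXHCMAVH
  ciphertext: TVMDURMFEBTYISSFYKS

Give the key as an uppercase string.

LLQTYP

  i= 0: T-I = 11 → L
  i= 1: V-K = 11 → L
  i= 2: M-W = 16 → Q
  i= 3: D-K = 19 → T
  i= 4: U-W = 24 → Y
  i= 5: R-C = 15 → P
  i= 6: M-B = 11 → L
  i= 7: F-U = 11 → L
  i= 8: E-O = 16 → Q
  i= 9: B-I = 19 → T
  i=10: T-V = 24 → Y
  i=11: Y-J = 15 → P
  i=12: I-X = 11 → L
  i=13: S-H = 11 → L
  i=14: S-C = 16 → Q
  i=15: F-M = 19 → T
  i=16: Y-A = 24 → Y
  i=17: K-V = 15 → P
  i=18: S-H = 11 → L
  shifts repeat with period 6: LLQTYP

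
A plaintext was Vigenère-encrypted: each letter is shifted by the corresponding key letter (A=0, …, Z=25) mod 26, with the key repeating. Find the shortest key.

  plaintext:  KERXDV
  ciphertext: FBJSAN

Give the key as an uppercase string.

  i= 0: F-K = 21 → V
  i= 1: B-E = 23 → X
  i= 2: J-R = 18 → S
  i= 3: S-X = 21 → V
  i= 4: A-D = 23 → X
  i= 5: N-V = 18 → S
  shifts repeat with period 3: VXS

VXS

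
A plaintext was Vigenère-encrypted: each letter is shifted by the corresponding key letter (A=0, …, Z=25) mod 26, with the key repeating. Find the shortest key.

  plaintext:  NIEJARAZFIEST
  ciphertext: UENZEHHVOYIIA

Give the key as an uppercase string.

  i= 0: U-N =  7 → H
  i= 1: E-I = 22 → W
  i= 2: N-E =  9 → J
  i= 3: Z-J = 16 → Q
  i= 4: E-A =  4 → E
  i= 5: H-R = 16 → Q
  i= 6: H-A =  7 → H
  i= 7: V-Z = 22 → W
  i= 8: O-F =  9 → J
  i= 9: Y-I = 16 → Q
  i=10: I-E =  4 → E
  i=11: I-S = 16 → Q
  i=12: A-T =  7 → H
  shifts repeat with period 6: HWJQEQ

HWJQEQ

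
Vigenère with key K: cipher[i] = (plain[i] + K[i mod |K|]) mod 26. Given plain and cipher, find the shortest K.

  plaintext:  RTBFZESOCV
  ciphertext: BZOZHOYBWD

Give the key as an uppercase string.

KGNUI

  i= 0: B-R = 10 → K
  i= 1: Z-T =  6 → G
  i= 2: O-B = 13 → N
  i= 3: Z-F = 20 → U
  i= 4: H-Z =  8 → I
  i= 5: O-E = 10 → K
  i= 6: Y-S =  6 → G
  i= 7: B-O = 13 → N
  i= 8: W-C = 20 → U
  i= 9: D-V =  8 → I
  shifts repeat with period 5: KGNUI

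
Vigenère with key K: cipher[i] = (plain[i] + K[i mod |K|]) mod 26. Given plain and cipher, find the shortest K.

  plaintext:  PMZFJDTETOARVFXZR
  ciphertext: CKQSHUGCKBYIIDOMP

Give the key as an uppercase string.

  i= 0: C-P = 13 → N
  i= 1: K-M = 24 → Y
  i= 2: Q-Z = 17 → R
  i= 3: S-F = 13 → N
  i= 4: H-J = 24 → Y
  i= 5: U-D = 17 → R
  i= 6: G-T = 13 → N
  i= 7: C-E = 24 → Y
  i= 8: K-T = 17 → R
  i= 9: B-O = 13 → N
  i=10: Y-A = 24 → Y
  i=11: I-R = 17 → R
  i=12: I-V = 13 → N
  i=13: D-F = 24 → Y
  i=14: O-X = 17 → R
  i=15: M-Z = 13 → N
  i=16: P-R = 24 → Y
  shifts repeat with period 3: NYR

NYR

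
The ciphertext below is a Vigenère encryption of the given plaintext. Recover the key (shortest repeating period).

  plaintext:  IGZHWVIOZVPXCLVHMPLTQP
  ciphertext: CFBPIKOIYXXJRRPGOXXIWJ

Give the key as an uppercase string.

  i= 0: C-I = 20 → U
  i= 1: F-G = 25 → Z
  i= 2: B-Z =  2 → C
  i= 3: P-H =  8 → I
  i= 4: I-W = 12 → M
  i= 5: K-V = 15 → P
  i= 6: O-I =  6 → G
  i= 7: I-O = 20 → U
  i= 8: Y-Z = 25 → Z
  i= 9: X-V =  2 → C
  i=10: X-P =  8 → I
  i=11: J-X = 12 → M
  i=12: R-C = 15 → P
  i=13: R-L =  6 → G
  i=14: P-V = 20 → U
  i=15: G-H = 25 → Z
  i=16: O-M =  2 → C
  i=17: X-P =  8 → I
  i=18: X-L = 12 → M
  i=19: I-T = 15 → P
  i=20: W-Q =  6 → G
  i=21: J-P = 20 → U
  shifts repeat with period 7: UZCIMPG

UZCIMPG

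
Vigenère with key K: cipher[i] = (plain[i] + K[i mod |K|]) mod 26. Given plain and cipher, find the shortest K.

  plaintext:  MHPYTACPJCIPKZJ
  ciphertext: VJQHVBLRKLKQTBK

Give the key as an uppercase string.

  i= 0: V-M =  9 → J
  i= 1: J-H =  2 → C
  i= 2: Q-P =  1 → B
  i= 3: H-Y =  9 → J
  i= 4: V-T =  2 → C
  i= 5: B-A =  1 → B
  i= 6: L-C =  9 → J
  i= 7: R-P =  2 → C
  i= 8: K-J =  1 → B
  i= 9: L-C =  9 → J
  i=10: K-I =  2 → C
  i=11: Q-P =  1 → B
  i=12: T-K =  9 → J
  i=13: B-Z =  2 → C
  i=14: K-J =  1 → B
  shifts repeat with period 3: JCB

JCB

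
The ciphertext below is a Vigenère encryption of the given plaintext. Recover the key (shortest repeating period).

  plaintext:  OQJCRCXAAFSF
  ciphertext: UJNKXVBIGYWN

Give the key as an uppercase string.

  i= 0: U-O =  6 → G
  i= 1: J-Q = 19 → T
  i= 2: N-J =  4 → E
  i= 3: K-C =  8 → I
  i= 4: X-R =  6 → G
  i= 5: V-C = 19 → T
  i= 6: B-X =  4 → E
  i= 7: I-A =  8 → I
  i= 8: G-A =  6 → G
  i= 9: Y-F = 19 → T
  i=10: W-S =  4 → E
  i=11: N-F =  8 → I
  shifts repeat with period 4: GTEI

GTEI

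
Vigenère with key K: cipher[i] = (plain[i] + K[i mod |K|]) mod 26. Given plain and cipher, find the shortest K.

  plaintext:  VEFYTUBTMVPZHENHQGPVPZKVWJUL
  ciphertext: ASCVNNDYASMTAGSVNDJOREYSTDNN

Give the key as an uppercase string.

FOXXUTC

  i= 0: A-V =  5 → F
  i= 1: S-E = 14 → O
  i= 2: C-F = 23 → X
  i= 3: V-Y = 23 → X
  i= 4: N-T = 20 → U
  i= 5: N-U = 19 → T
  i= 6: D-B =  2 → C
  i= 7: Y-T =  5 → F
  i= 8: A-M = 14 → O
  i= 9: S-V = 23 → X
  i=10: M-P = 23 → X
  i=11: T-Z = 20 → U
  i=12: A-H = 19 → T
  i=13: G-E =  2 → C
  i=14: S-N =  5 → F
  i=15: V-H = 14 → O
  i=16: N-Q = 23 → X
  i=17: D-G = 23 → X
  i=18: J-P = 20 → U
  i=19: O-V = 19 → T
  i=20: R-P =  2 → C
  i=21: E-Z =  5 → F
  i=22: Y-K = 14 → O
  i=23: S-V = 23 → X
  i=24: T-W = 23 → X
  i=25: D-J = 20 → U
  i=26: N-U = 19 → T
  i=27: N-L =  2 → C
  shifts repeat with period 7: FOXXUTC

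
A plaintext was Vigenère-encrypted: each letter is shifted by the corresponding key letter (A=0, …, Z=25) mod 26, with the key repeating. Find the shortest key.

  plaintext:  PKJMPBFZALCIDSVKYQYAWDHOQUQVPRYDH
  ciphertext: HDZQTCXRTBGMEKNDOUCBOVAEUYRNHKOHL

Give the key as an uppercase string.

STQEEBS

  i= 0: H-P = 18 → S
  i= 1: D-K = 19 → T
  i= 2: Z-J = 16 → Q
  i= 3: Q-M =  4 → E
  i= 4: T-P =  4 → E
  i= 5: C-B =  1 → B
  i= 6: X-F = 18 → S
  i= 7: R-Z = 18 → S
  i= 8: T-A = 19 → T
  i= 9: B-L = 16 → Q
  i=10: G-C =  4 → E
  i=11: M-I =  4 → E
  i=12: E-D =  1 → B
  i=13: K-S = 18 → S
  i=14: N-V = 18 → S
  i=15: D-K = 19 → T
  i=16: O-Y = 16 → Q
  i=17: U-Q =  4 → E
  i=18: C-Y =  4 → E
  i=19: B-A =  1 → B
  i=20: O-W = 18 → S
  i=21: V-D = 18 → S
  i=22: A-H = 19 → T
  i=23: E-O = 16 → Q
  i=24: U-Q =  4 → E
  i=25: Y-U =  4 → E
  i=26: R-Q =  1 → B
  i=27: N-V = 18 → S
  i=28: H-P = 18 → S
  i=29: K-R = 19 → T
  i=30: O-Y = 16 → Q
  i=31: H-D =  4 → E
  i=32: L-H =  4 → E
  shifts repeat with period 7: STQEEBS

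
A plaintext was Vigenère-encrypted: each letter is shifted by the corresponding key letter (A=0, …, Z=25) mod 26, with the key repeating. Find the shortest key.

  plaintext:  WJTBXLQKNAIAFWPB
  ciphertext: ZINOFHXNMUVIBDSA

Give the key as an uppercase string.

DZUNIWH

  i= 0: Z-W =  3 → D
  i= 1: I-J = 25 → Z
  i= 2: N-T = 20 → U
  i= 3: O-B = 13 → N
  i= 4: F-X =  8 → I
  i= 5: H-L = 22 → W
  i= 6: X-Q =  7 → H
  i= 7: N-K =  3 → D
  i= 8: M-N = 25 → Z
  i= 9: U-A = 20 → U
  i=10: V-I = 13 → N
  i=11: I-A =  8 → I
  i=12: B-F = 22 → W
  i=13: D-W =  7 → H
  i=14: S-P =  3 → D
  i=15: A-B = 25 → Z
  shifts repeat with period 7: DZUNIWH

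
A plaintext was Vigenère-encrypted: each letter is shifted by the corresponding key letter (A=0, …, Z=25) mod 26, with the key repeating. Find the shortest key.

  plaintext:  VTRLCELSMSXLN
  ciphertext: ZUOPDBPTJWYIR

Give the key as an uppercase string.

EBX

  i= 0: Z-V =  4 → E
  i= 1: U-T =  1 → B
  i= 2: O-R = 23 → X
  i= 3: P-L =  4 → E
  i= 4: D-C =  1 → B
  i= 5: B-E = 23 → X
  i= 6: P-L =  4 → E
  i= 7: T-S =  1 → B
  i= 8: J-M = 23 → X
  i= 9: W-S =  4 → E
  i=10: Y-X =  1 → B
  i=11: I-L = 23 → X
  i=12: R-N =  4 → E
  shifts repeat with period 3: EBX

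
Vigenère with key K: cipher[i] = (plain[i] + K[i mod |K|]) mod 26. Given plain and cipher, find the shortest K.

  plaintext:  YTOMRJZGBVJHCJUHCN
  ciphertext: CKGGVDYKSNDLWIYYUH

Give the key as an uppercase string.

ERSUEUZ

  i= 0: C-Y =  4 → E
  i= 1: K-T = 17 → R
  i= 2: G-O = 18 → S
  i= 3: G-M = 20 → U
  i= 4: V-R =  4 → E
  i= 5: D-J = 20 → U
  i= 6: Y-Z = 25 → Z
  i= 7: K-G =  4 → E
  i= 8: S-B = 17 → R
  i= 9: N-V = 18 → S
  i=10: D-J = 20 → U
  i=11: L-H =  4 → E
  i=12: W-C = 20 → U
  i=13: I-J = 25 → Z
  i=14: Y-U =  4 → E
  i=15: Y-H = 17 → R
  i=16: U-C = 18 → S
  i=17: H-N = 20 → U
  shifts repeat with period 7: ERSUEUZ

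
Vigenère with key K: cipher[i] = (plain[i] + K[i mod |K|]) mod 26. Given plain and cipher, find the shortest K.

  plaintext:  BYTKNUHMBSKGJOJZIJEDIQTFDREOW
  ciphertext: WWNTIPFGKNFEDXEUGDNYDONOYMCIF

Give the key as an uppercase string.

VYUJV

  i= 0: W-B = 21 → V
  i= 1: W-Y = 24 → Y
  i= 2: N-T = 20 → U
  i= 3: T-K =  9 → J
  i= 4: I-N = 21 → V
  i= 5: P-U = 21 → V
  i= 6: F-H = 24 → Y
  i= 7: G-M = 20 → U
  i= 8: K-B =  9 → J
  i= 9: N-S = 21 → V
  i=10: F-K = 21 → V
  i=11: E-G = 24 → Y
  i=12: D-J = 20 → U
  i=13: X-O =  9 → J
  i=14: E-J = 21 → V
  i=15: U-Z = 21 → V
  i=16: G-I = 24 → Y
  i=17: D-J = 20 → U
  i=18: N-E =  9 → J
  i=19: Y-D = 21 → V
  i=20: D-I = 21 → V
  i=21: O-Q = 24 → Y
  i=22: N-T = 20 → U
  i=23: O-F =  9 → J
  i=24: Y-D = 21 → V
  i=25: M-R = 21 → V
  i=26: C-E = 24 → Y
  i=27: I-O = 20 → U
  i=28: F-W =  9 → J
  shifts repeat with period 5: VYUJV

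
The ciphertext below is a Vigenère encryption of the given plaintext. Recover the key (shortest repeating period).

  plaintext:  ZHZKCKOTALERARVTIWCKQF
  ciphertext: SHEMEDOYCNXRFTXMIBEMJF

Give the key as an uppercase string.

  i= 0: S-Z = 19 → T
  i= 1: H-H =  0 → A
  i= 2: E-Z =  5 → F
  i= 3: M-K =  2 → C
  i= 4: E-C =  2 → C
  i= 5: D-K = 19 → T
  i= 6: O-O =  0 → A
  i= 7: Y-T =  5 → F
  i= 8: C-A =  2 → C
  i= 9: N-L =  2 → C
  i=10: X-E = 19 → T
  i=11: R-R =  0 → A
  i=12: F-A =  5 → F
  i=13: T-R =  2 → C
  i=14: X-V =  2 → C
  i=15: M-T = 19 → T
  i=16: I-I =  0 → A
  i=17: B-W =  5 → F
  i=18: E-C =  2 → C
  i=19: M-K =  2 → C
  i=20: J-Q = 19 → T
  i=21: F-F =  0 → A
  shifts repeat with period 5: TAFCC

TAFCC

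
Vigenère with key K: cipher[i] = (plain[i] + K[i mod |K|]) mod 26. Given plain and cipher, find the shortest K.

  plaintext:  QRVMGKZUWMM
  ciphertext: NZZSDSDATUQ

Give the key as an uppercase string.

XIEG

  i= 0: N-Q = 23 → X
  i= 1: Z-R =  8 → I
  i= 2: Z-V =  4 → E
  i= 3: S-M =  6 → G
  i= 4: D-G = 23 → X
  i= 5: S-K =  8 → I
  i= 6: D-Z =  4 → E
  i= 7: A-U =  6 → G
  i= 8: T-W = 23 → X
  i= 9: U-M =  8 → I
  i=10: Q-M =  4 → E
  shifts repeat with period 4: XIEG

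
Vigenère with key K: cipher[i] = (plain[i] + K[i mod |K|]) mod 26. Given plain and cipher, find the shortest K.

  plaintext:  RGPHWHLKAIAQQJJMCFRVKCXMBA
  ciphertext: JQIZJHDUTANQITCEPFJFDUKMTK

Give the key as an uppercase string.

SKTSNA

  i= 0: J-R = 18 → S
  i= 1: Q-G = 10 → K
  i= 2: I-P = 19 → T
  i= 3: Z-H = 18 → S
  i= 4: J-W = 13 → N
  i= 5: H-H =  0 → A
  i= 6: D-L = 18 → S
  i= 7: U-K = 10 → K
  i= 8: T-A = 19 → T
  i= 9: A-I = 18 → S
  i=10: N-A = 13 → N
  i=11: Q-Q =  0 → A
  i=12: I-Q = 18 → S
  i=13: T-J = 10 → K
  i=14: C-J = 19 → T
  i=15: E-M = 18 → S
  i=16: P-C = 13 → N
  i=17: F-F =  0 → A
  i=18: J-R = 18 → S
  i=19: F-V = 10 → K
  i=20: D-K = 19 → T
  i=21: U-C = 18 → S
  i=22: K-X = 13 → N
  i=23: M-M =  0 → A
  i=24: T-B = 18 → S
  i=25: K-A = 10 → K
  shifts repeat with period 6: SKTSNA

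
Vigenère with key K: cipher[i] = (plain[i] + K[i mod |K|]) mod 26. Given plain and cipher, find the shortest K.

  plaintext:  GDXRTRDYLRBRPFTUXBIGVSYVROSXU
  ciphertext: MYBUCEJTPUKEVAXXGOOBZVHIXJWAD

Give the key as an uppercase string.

GVEDJN

  i= 0: M-G =  6 → G
  i= 1: Y-D = 21 → V
  i= 2: B-X =  4 → E
  i= 3: U-R =  3 → D
  i= 4: C-T =  9 → J
  i= 5: E-R = 13 → N
  i= 6: J-D =  6 → G
  i= 7: T-Y = 21 → V
  i= 8: P-L =  4 → E
  i= 9: U-R =  3 → D
  i=10: K-B =  9 → J
  i=11: E-R = 13 → N
  i=12: V-P =  6 → G
  i=13: A-F = 21 → V
  i=14: X-T =  4 → E
  i=15: X-U =  3 → D
  i=16: G-X =  9 → J
  i=17: O-B = 13 → N
  i=18: O-I =  6 → G
  i=19: B-G = 21 → V
  i=20: Z-V =  4 → E
  i=21: V-S =  3 → D
  i=22: H-Y =  9 → J
  i=23: I-V = 13 → N
  i=24: X-R =  6 → G
  i=25: J-O = 21 → V
  i=26: W-S =  4 → E
  i=27: A-X =  3 → D
  i=28: D-U =  9 → J
  shifts repeat with period 6: GVEDJN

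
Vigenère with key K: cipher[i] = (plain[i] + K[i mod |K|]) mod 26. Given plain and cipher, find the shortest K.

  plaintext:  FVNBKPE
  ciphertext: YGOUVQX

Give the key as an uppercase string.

  i= 0: Y-F = 19 → T
  i= 1: G-V = 11 → L
  i= 2: O-N =  1 → B
  i= 3: U-B = 19 → T
  i= 4: V-K = 11 → L
  i= 5: Q-P =  1 → B
  i= 6: X-E = 19 → T
  shifts repeat with period 3: TLB

TLB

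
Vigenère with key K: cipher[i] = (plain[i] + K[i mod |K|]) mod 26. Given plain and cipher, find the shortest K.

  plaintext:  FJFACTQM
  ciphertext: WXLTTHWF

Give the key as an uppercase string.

ROGT

  i= 0: W-F = 17 → R
  i= 1: X-J = 14 → O
  i= 2: L-F =  6 → G
  i= 3: T-A = 19 → T
  i= 4: T-C = 17 → R
  i= 5: H-T = 14 → O
  i= 6: W-Q =  6 → G
  i= 7: F-M = 19 → T
  shifts repeat with period 4: ROGT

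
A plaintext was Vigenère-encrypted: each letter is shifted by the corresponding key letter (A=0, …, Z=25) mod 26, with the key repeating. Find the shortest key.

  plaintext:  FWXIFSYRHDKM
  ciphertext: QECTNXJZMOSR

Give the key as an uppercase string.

LIF

  i= 0: Q-F = 11 → L
  i= 1: E-W =  8 → I
  i= 2: C-X =  5 → F
  i= 3: T-I = 11 → L
  i= 4: N-F =  8 → I
  i= 5: X-S =  5 → F
  i= 6: J-Y = 11 → L
  i= 7: Z-R =  8 → I
  i= 8: M-H =  5 → F
  i= 9: O-D = 11 → L
  i=10: S-K =  8 → I
  i=11: R-M =  5 → F
  shifts repeat with period 3: LIF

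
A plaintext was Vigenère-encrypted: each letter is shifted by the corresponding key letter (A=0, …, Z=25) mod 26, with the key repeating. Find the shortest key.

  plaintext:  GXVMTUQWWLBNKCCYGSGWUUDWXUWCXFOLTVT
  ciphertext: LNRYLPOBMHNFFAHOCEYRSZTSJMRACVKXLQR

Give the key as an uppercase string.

FQWMSVY

  i= 0: L-G =  5 → F
  i= 1: N-X = 16 → Q
  i= 2: R-V = 22 → W
  i= 3: Y-M = 12 → M
  i= 4: L-T = 18 → S
  i= 5: P-U = 21 → V
  i= 6: O-Q = 24 → Y
  i= 7: B-W =  5 → F
  i= 8: M-W = 16 → Q
  i= 9: H-L = 22 → W
  i=10: N-B = 12 → M
  i=11: F-N = 18 → S
  i=12: F-K = 21 → V
  i=13: A-C = 24 → Y
  i=14: H-C =  5 → F
  i=15: O-Y = 16 → Q
  i=16: C-G = 22 → W
  i=17: E-S = 12 → M
  i=18: Y-G = 18 → S
  i=19: R-W = 21 → V
  i=20: S-U = 24 → Y
  i=21: Z-U =  5 → F
  i=22: T-D = 16 → Q
  i=23: S-W = 22 → W
  i=24: J-X = 12 → M
  i=25: M-U = 18 → S
  i=26: R-W = 21 → V
  i=27: A-C = 24 → Y
  i=28: C-X =  5 → F
  i=29: V-F = 16 → Q
  i=30: K-O = 22 → W
  i=31: X-L = 12 → M
  i=32: L-T = 18 → S
  i=33: Q-V = 21 → V
  i=34: R-T = 24 → Y
  shifts repeat with period 7: FQWMSVY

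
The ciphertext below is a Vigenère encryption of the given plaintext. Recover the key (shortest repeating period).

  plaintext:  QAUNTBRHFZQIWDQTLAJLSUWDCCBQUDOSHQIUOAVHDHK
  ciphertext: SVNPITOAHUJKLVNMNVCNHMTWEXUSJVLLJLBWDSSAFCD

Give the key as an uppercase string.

  i= 0: S-Q =  2 → C
  i= 1: V-A = 21 → V
  i= 2: N-U = 19 → T
  i= 3: P-N =  2 → C
  i= 4: I-T = 15 → P
  i= 5: T-B = 18 → S
  i= 6: O-R = 23 → X
  i= 7: A-H = 19 → T
  i= 8: H-F =  2 → C
  i= 9: U-Z = 21 → V
  i=10: J-Q = 19 → T
  i=11: K-I =  2 → C
  i=12: L-W = 15 → P
  i=13: V-D = 18 → S
  i=14: N-Q = 23 → X
  i=15: M-T = 19 → T
  i=16: N-L =  2 → C
  i=17: V-A = 21 → V
  i=18: C-J = 19 → T
  i=19: N-L =  2 → C
  i=20: H-S = 15 → P
  i=21: M-U = 18 → S
  i=22: T-W = 23 → X
  i=23: W-D = 19 → T
  i=24: E-C =  2 → C
  i=25: X-C = 21 → V
  i=26: U-B = 19 → T
  i=27: S-Q =  2 → C
  i=28: J-U = 15 → P
  i=29: V-D = 18 → S
  i=30: L-O = 23 → X
  i=31: L-S = 19 → T
  i=32: J-H =  2 → C
  i=33: L-Q = 21 → V
  i=34: B-I = 19 → T
  i=35: W-U =  2 → C
  i=36: D-O = 15 → P
  i=37: S-A = 18 → S
  i=38: S-V = 23 → X
  i=39: A-H = 19 → T
  i=40: F-D =  2 → C
  i=41: C-H = 21 → V
  i=42: D-K = 19 → T
  shifts repeat with period 8: CVTCPSXT

CVTCPSXT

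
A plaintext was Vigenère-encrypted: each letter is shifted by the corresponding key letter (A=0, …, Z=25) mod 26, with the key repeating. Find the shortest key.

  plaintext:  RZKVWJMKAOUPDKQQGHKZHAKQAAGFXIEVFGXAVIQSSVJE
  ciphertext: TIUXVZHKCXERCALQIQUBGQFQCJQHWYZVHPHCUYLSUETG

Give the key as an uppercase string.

CJKCZQVA

  i= 0: T-R =  2 → C
  i= 1: I-Z =  9 → J
  i= 2: U-K = 10 → K
  i= 3: X-V =  2 → C
  i= 4: V-W = 25 → Z
  i= 5: Z-J = 16 → Q
  i= 6: H-M = 21 → V
  i= 7: K-K =  0 → A
  i= 8: C-A =  2 → C
  i= 9: X-O =  9 → J
  i=10: E-U = 10 → K
  i=11: R-P =  2 → C
  i=12: C-D = 25 → Z
  i=13: A-K = 16 → Q
  i=14: L-Q = 21 → V
  i=15: Q-Q =  0 → A
  i=16: I-G =  2 → C
  i=17: Q-H =  9 → J
  i=18: U-K = 10 → K
  i=19: B-Z =  2 → C
  i=20: G-H = 25 → Z
  i=21: Q-A = 16 → Q
  i=22: F-K = 21 → V
  i=23: Q-Q =  0 → A
  i=24: C-A =  2 → C
  i=25: J-A =  9 → J
  i=26: Q-G = 10 → K
  i=27: H-F =  2 → C
  i=28: W-X = 25 → Z
  i=29: Y-I = 16 → Q
  i=30: Z-E = 21 → V
  i=31: V-V =  0 → A
  i=32: H-F =  2 → C
  i=33: P-G =  9 → J
  i=34: H-X = 10 → K
  i=35: C-A =  2 → C
  i=36: U-V = 25 → Z
  i=37: Y-I = 16 → Q
  i=38: L-Q = 21 → V
  i=39: S-S =  0 → A
  i=40: U-S =  2 → C
  i=41: E-V =  9 → J
  i=42: T-J = 10 → K
  i=43: G-E =  2 → C
  shifts repeat with period 8: CJKCZQVA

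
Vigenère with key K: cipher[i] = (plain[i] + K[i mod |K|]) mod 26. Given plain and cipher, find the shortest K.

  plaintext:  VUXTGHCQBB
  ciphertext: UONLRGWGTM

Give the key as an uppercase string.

ZUQSL

  i= 0: U-V = 25 → Z
  i= 1: O-U = 20 → U
  i= 2: N-X = 16 → Q
  i= 3: L-T = 18 → S
  i= 4: R-G = 11 → L
  i= 5: G-H = 25 → Z
  i= 6: W-C = 20 → U
  i= 7: G-Q = 16 → Q
  i= 8: T-B = 18 → S
  i= 9: M-B = 11 → L
  shifts repeat with period 5: ZUQSL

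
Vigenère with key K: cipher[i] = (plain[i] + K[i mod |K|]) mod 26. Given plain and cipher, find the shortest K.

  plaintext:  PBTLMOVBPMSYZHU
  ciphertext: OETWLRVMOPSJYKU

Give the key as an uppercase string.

  i= 0: O-P = 25 → Z
  i= 1: E-B =  3 → D
  i= 2: T-T =  0 → A
  i= 3: W-L = 11 → L
  i= 4: L-M = 25 → Z
  i= 5: R-O =  3 → D
  i= 6: V-V =  0 → A
  i= 7: M-B = 11 → L
  i= 8: O-P = 25 → Z
  i= 9: P-M =  3 → D
  i=10: S-S =  0 → A
  i=11: J-Y = 11 → L
  i=12: Y-Z = 25 → Z
  i=13: K-H =  3 → D
  i=14: U-U =  0 → A
  shifts repeat with period 4: ZDAL

ZDAL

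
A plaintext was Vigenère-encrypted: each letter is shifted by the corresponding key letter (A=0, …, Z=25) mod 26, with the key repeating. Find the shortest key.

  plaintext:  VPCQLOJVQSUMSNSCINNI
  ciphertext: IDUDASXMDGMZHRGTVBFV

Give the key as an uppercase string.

  i= 0: I-V = 13 → N
  i= 1: D-P = 14 → O
  i= 2: U-C = 18 → S
  i= 3: D-Q = 13 → N
  i= 4: A-L = 15 → P
  i= 5: S-O =  4 → E
  i= 6: X-J = 14 → O
  i= 7: M-V = 17 → R
  i= 8: D-Q = 13 → N
  i= 9: G-S = 14 → O
  i=10: M-U = 18 → S
  i=11: Z-M = 13 → N
  i=12: H-S = 15 → P
  i=13: R-N =  4 → E
  i=14: G-S = 14 → O
  i=15: T-C = 17 → R
  i=16: V-I = 13 → N
  i=17: B-N = 14 → O
  i=18: F-N = 18 → S
  i=19: V-I = 13 → N
  shifts repeat with period 8: NOSNPEOR

NOSNPEOR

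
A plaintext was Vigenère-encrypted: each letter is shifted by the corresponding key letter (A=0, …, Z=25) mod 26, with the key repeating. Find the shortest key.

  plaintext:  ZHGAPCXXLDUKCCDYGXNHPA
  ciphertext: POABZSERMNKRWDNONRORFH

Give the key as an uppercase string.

QHUBK

  i= 0: P-Z = 16 → Q
  i= 1: O-H =  7 → H
  i= 2: A-G = 20 → U
  i= 3: B-A =  1 → B
  i= 4: Z-P = 10 → K
  i= 5: S-C = 16 → Q
  i= 6: E-X =  7 → H
  i= 7: R-X = 20 → U
  i= 8: M-L =  1 → B
  i= 9: N-D = 10 → K
  i=10: K-U = 16 → Q
  i=11: R-K =  7 → H
  i=12: W-C = 20 → U
  i=13: D-C =  1 → B
  i=14: N-D = 10 → K
  i=15: O-Y = 16 → Q
  i=16: N-G =  7 → H
  i=17: R-X = 20 → U
  i=18: O-N =  1 → B
  i=19: R-H = 10 → K
  i=20: F-P = 16 → Q
  i=21: H-A =  7 → H
  shifts repeat with period 5: QHUBK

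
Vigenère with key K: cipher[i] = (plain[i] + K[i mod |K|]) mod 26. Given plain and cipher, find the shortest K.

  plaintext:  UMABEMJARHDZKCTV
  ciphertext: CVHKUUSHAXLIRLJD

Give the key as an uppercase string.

  i= 0: C-U =  8 → I
  i= 1: V-M =  9 → J
  i= 2: H-A =  7 → H
  i= 3: K-B =  9 → J
  i= 4: U-E = 16 → Q
  i= 5: U-M =  8 → I
  i= 6: S-J =  9 → J
  i= 7: H-A =  7 → H
  i= 8: A-R =  9 → J
  i= 9: X-H = 16 → Q
  i=10: L-D =  8 → I
  i=11: I-Z =  9 → J
  i=12: R-K =  7 → H
  i=13: L-C =  9 → J
  i=14: J-T = 16 → Q
  i=15: D-V =  8 → I
  shifts repeat with period 5: IJHJQ

IJHJQ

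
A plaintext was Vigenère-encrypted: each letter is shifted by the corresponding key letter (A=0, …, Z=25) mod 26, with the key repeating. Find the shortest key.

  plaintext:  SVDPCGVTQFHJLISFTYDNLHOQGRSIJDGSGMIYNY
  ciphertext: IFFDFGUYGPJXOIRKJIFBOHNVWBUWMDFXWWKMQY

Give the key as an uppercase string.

QKCODAZF

  i= 0: I-S = 16 → Q
  i= 1: F-V = 10 → K
  i= 2: F-D =  2 → C
  i= 3: D-P = 14 → O
  i= 4: F-C =  3 → D
  i= 5: G-G =  0 → A
  i= 6: U-V = 25 → Z
  i= 7: Y-T =  5 → F
  i= 8: G-Q = 16 → Q
  i= 9: P-F = 10 → K
  i=10: J-H =  2 → C
  i=11: X-J = 14 → O
  i=12: O-L =  3 → D
  i=13: I-I =  0 → A
  i=14: R-S = 25 → Z
  i=15: K-F =  5 → F
  i=16: J-T = 16 → Q
  i=17: I-Y = 10 → K
  i=18: F-D =  2 → C
  i=19: B-N = 14 → O
  i=20: O-L =  3 → D
  i=21: H-H =  0 → A
  i=22: N-O = 25 → Z
  i=23: V-Q =  5 → F
  i=24: W-G = 16 → Q
  i=25: B-R = 10 → K
  i=26: U-S =  2 → C
  i=27: W-I = 14 → O
  i=28: M-J =  3 → D
  i=29: D-D =  0 → A
  i=30: F-G = 25 → Z
  i=31: X-S =  5 → F
  i=32: W-G = 16 → Q
  i=33: W-M = 10 → K
  i=34: K-I =  2 → C
  i=35: M-Y = 14 → O
  i=36: Q-N =  3 → D
  i=37: Y-Y =  0 → A
  shifts repeat with period 8: QKCODAZF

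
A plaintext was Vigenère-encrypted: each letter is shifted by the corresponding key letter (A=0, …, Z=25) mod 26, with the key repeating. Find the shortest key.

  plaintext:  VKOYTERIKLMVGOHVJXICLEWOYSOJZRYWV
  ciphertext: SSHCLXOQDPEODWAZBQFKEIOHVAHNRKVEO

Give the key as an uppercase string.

  i= 0: S-V = 23 → X
  i= 1: S-K =  8 → I
  i= 2: H-O = 19 → T
  i= 3: C-Y =  4 → E
  i= 4: L-T = 18 → S
  i= 5: X-E = 19 → T
  i= 6: O-R = 23 → X
  i= 7: Q-I =  8 → I
  i= 8: D-K = 19 → T
  i= 9: P-L =  4 → E
  i=10: E-M = 18 → S
  i=11: O-V = 19 → T
  i=12: D-G = 23 → X
  i=13: W-O =  8 → I
  i=14: A-H = 19 → T
  i=15: Z-V =  4 → E
  i=16: B-J = 18 → S
  i=17: Q-X = 19 → T
  i=18: F-I = 23 → X
  i=19: K-C =  8 → I
  i=20: E-L = 19 → T
  i=21: I-E =  4 → E
  i=22: O-W = 18 → S
  i=23: H-O = 19 → T
  i=24: V-Y = 23 → X
  i=25: A-S =  8 → I
  i=26: H-O = 19 → T
  i=27: N-J =  4 → E
  i=28: R-Z = 18 → S
  i=29: K-R = 19 → T
  i=30: V-Y = 23 → X
  i=31: E-W =  8 → I
  i=32: O-V = 19 → T
  shifts repeat with period 6: XITEST

XITEST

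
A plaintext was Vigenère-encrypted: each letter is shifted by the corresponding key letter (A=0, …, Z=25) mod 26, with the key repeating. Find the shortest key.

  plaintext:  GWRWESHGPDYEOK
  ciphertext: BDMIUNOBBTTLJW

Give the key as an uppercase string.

VHVMQ

  i= 0: B-G = 21 → V
  i= 1: D-W =  7 → H
  i= 2: M-R = 21 → V
  i= 3: I-W = 12 → M
  i= 4: U-E = 16 → Q
  i= 5: N-S = 21 → V
  i= 6: O-H =  7 → H
  i= 7: B-G = 21 → V
  i= 8: B-P = 12 → M
  i= 9: T-D = 16 → Q
  i=10: T-Y = 21 → V
  i=11: L-E =  7 → H
  i=12: J-O = 21 → V
  i=13: W-K = 12 → M
  shifts repeat with period 5: VHVMQ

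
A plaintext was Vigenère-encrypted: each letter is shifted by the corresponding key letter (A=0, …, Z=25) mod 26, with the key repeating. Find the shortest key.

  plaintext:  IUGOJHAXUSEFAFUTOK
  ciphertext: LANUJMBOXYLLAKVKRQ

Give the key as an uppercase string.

  i= 0: L-I =  3 → D
  i= 1: A-U =  6 → G
  i= 2: N-G =  7 → H
  i= 3: U-O =  6 → G
  i= 4: J-J =  0 → A
  i= 5: M-H =  5 → F
  i= 6: B-A =  1 → B
  i= 7: O-X = 17 → R
  i= 8: X-U =  3 → D
  i= 9: Y-S =  6 → G
  i=10: L-E =  7 → H
  i=11: L-F =  6 → G
  i=12: A-A =  0 → A
  i=13: K-F =  5 → F
  i=14: V-U =  1 → B
  i=15: K-T = 17 → R
  i=16: R-O =  3 → D
  i=17: Q-K =  6 → G
  shifts repeat with period 8: DGHGAFBR

DGHGAFBR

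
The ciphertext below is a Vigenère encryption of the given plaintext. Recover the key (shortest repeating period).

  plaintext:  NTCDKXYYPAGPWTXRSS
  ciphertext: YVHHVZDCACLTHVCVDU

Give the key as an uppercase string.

LCFE

  i= 0: Y-N = 11 → L
  i= 1: V-T =  2 → C
  i= 2: H-C =  5 → F
  i= 3: H-D =  4 → E
  i= 4: V-K = 11 → L
  i= 5: Z-X =  2 → C
  i= 6: D-Y =  5 → F
  i= 7: C-Y =  4 → E
  i= 8: A-P = 11 → L
  i= 9: C-A =  2 → C
  i=10: L-G =  5 → F
  i=11: T-P =  4 → E
  i=12: H-W = 11 → L
  i=13: V-T =  2 → C
  i=14: C-X =  5 → F
  i=15: V-R =  4 → E
  i=16: D-S = 11 → L
  i=17: U-S =  2 → C
  shifts repeat with period 4: LCFE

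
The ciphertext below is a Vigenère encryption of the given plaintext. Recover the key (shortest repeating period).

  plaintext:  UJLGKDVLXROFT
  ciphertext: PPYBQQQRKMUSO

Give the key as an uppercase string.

VGN

  i= 0: P-U = 21 → V
  i= 1: P-J =  6 → G
  i= 2: Y-L = 13 → N
  i= 3: B-G = 21 → V
  i= 4: Q-K =  6 → G
  i= 5: Q-D = 13 → N
  i= 6: Q-V = 21 → V
  i= 7: R-L =  6 → G
  i= 8: K-X = 13 → N
  i= 9: M-R = 21 → V
  i=10: U-O =  6 → G
  i=11: S-F = 13 → N
  i=12: O-T = 21 → V
  shifts repeat with period 3: VGN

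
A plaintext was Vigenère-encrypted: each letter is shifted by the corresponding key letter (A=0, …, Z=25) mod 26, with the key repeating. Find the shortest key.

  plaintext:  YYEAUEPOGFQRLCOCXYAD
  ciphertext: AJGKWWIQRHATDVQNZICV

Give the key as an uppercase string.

  i= 0: A-Y =  2 → C
  i= 1: J-Y = 11 → L
  i= 2: G-E =  2 → C
  i= 3: K-A = 10 → K
  i= 4: W-U =  2 → C
  i= 5: W-E = 18 → S
  i= 6: I-P = 19 → T
  i= 7: Q-O =  2 → C
  i= 8: R-G = 11 → L
  i= 9: H-F =  2 → C
  i=10: A-Q = 10 → K
  i=11: T-R =  2 → C
  i=12: D-L = 18 → S
  i=13: V-C = 19 → T
  i=14: Q-O =  2 → C
  i=15: N-C = 11 → L
  i=16: Z-X =  2 → C
  i=17: I-Y = 10 → K
  i=18: C-A =  2 → C
  i=19: V-D = 18 → S
  shifts repeat with period 7: CLCKCST

CLCKCST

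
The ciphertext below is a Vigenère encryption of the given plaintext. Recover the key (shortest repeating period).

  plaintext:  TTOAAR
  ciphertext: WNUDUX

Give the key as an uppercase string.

  i= 0: W-T =  3 → D
  i= 1: N-T = 20 → U
  i= 2: U-O =  6 → G
  i= 3: D-A =  3 → D
  i= 4: U-A = 20 → U
  i= 5: X-R =  6 → G
  shifts repeat with period 3: DUG

DUG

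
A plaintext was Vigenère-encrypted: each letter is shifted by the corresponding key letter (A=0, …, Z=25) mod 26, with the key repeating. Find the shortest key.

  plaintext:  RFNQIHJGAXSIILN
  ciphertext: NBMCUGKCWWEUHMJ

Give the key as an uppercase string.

  i= 0: N-R = 22 → W
  i= 1: B-F = 22 → W
  i= 2: M-N = 25 → Z
  i= 3: C-Q = 12 → M
  i= 4: U-I = 12 → M
  i= 5: G-H = 25 → Z
  i= 6: K-J =  1 → B
  i= 7: C-G = 22 → W
  i= 8: W-A = 22 → W
  i= 9: W-X = 25 → Z
  i=10: E-S = 12 → M
  i=11: U-I = 12 → M
  i=12: H-I = 25 → Z
  i=13: M-L =  1 → B
  i=14: J-N = 22 → W
  shifts repeat with period 7: WWZMMZB

WWZMMZB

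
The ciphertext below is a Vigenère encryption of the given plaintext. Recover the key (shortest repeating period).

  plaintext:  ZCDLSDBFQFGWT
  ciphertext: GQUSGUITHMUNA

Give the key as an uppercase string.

  i= 0: G-Z =  7 → H
  i= 1: Q-C = 14 → O
  i= 2: U-D = 17 → R
  i= 3: S-L =  7 → H
  i= 4: G-S = 14 → O
  i= 5: U-D = 17 → R
  i= 6: I-B =  7 → H
  i= 7: T-F = 14 → O
  i= 8: H-Q = 17 → R
  i= 9: M-F =  7 → H
  i=10: U-G = 14 → O
  i=11: N-W = 17 → R
  i=12: A-T =  7 → H
  shifts repeat with period 3: HOR

HOR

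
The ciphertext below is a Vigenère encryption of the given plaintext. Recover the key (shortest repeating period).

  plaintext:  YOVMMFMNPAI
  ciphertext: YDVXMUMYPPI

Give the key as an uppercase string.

APAL

  i= 0: Y-Y =  0 → A
  i= 1: D-O = 15 → P
  i= 2: V-V =  0 → A
  i= 3: X-M = 11 → L
  i= 4: M-M =  0 → A
  i= 5: U-F = 15 → P
  i= 6: M-M =  0 → A
  i= 7: Y-N = 11 → L
  i= 8: P-P =  0 → A
  i= 9: P-A = 15 → P
  i=10: I-I =  0 → A
  shifts repeat with period 4: APAL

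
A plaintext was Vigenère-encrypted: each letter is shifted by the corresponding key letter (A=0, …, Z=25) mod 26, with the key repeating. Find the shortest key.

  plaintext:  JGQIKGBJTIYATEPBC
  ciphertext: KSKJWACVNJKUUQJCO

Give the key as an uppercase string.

  i= 0: K-J =  1 → B
  i= 1: S-G = 12 → M
  i= 2: K-Q = 20 → U
  i= 3: J-I =  1 → B
  i= 4: W-K = 12 → M
  i= 5: A-G = 20 → U
  i= 6: C-B =  1 → B
  i= 7: V-J = 12 → M
  i= 8: N-T = 20 → U
  i= 9: J-I =  1 → B
  i=10: K-Y = 12 → M
  i=11: U-A = 20 → U
  i=12: U-T =  1 → B
  i=13: Q-E = 12 → M
  i=14: J-P = 20 → U
  i=15: C-B =  1 → B
  i=16: O-C = 12 → M
  shifts repeat with period 3: BMU

BMU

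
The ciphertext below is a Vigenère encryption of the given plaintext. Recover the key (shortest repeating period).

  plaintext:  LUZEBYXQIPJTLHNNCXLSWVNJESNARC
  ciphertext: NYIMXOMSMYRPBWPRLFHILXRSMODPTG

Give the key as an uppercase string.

  i= 0: N-L =  2 → C
  i= 1: Y-U =  4 → E
  i= 2: I-Z =  9 → J
  i= 3: M-E =  8 → I
  i= 4: X-B = 22 → W
  i= 5: O-Y = 16 → Q
  i= 6: M-X = 15 → P
  i= 7: S-Q =  2 → C
  i= 8: M-I =  4 → E
  i= 9: Y-P =  9 → J
  i=10: R-J =  8 → I
  i=11: P-T = 22 → W
  i=12: B-L = 16 → Q
  i=13: W-H = 15 → P
  i=14: P-N =  2 → C
  i=15: R-N =  4 → E
  i=16: L-C =  9 → J
  i=17: F-X =  8 → I
  i=18: H-L = 22 → W
  i=19: I-S = 16 → Q
  i=20: L-W = 15 → P
  i=21: X-V =  2 → C
  i=22: R-N =  4 → E
  i=23: S-J =  9 → J
  i=24: M-E =  8 → I
  i=25: O-S = 22 → W
  i=26: D-N = 16 → Q
  i=27: P-A = 15 → P
  i=28: T-R =  2 → C
  i=29: G-C =  4 → E
  shifts repeat with period 7: CEJIWQP

CEJIWQP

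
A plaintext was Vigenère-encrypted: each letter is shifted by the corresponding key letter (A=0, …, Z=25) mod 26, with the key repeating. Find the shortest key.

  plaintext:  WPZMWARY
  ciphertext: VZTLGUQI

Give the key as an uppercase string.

  i= 0: V-W = 25 → Z
  i= 1: Z-P = 10 → K
  i= 2: T-Z = 20 → U
  i= 3: L-M = 25 → Z
  i= 4: G-W = 10 → K
  i= 5: U-A = 20 → U
  i= 6: Q-R = 25 → Z
  i= 7: I-Y = 10 → K
  shifts repeat with period 3: ZKU

ZKU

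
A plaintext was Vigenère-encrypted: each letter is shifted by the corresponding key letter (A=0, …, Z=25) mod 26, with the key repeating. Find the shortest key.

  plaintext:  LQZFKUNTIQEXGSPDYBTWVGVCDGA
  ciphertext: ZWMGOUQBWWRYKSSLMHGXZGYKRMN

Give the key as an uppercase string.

OGNBEADI

  i= 0: Z-L = 14 → O
  i= 1: W-Q =  6 → G
  i= 2: M-Z = 13 → N
  i= 3: G-F =  1 → B
  i= 4: O-K =  4 → E
  i= 5: U-U =  0 → A
  i= 6: Q-N =  3 → D
  i= 7: B-T =  8 → I
  i= 8: W-I = 14 → O
  i= 9: W-Q =  6 → G
  i=10: R-E = 13 → N
  i=11: Y-X =  1 → B
  i=12: K-G =  4 → E
  i=13: S-S =  0 → A
  i=14: S-P =  3 → D
  i=15: L-D =  8 → I
  i=16: M-Y = 14 → O
  i=17: H-B =  6 → G
  i=18: G-T = 13 → N
  i=19: X-W =  1 → B
  i=20: Z-V =  4 → E
  i=21: G-G =  0 → A
  i=22: Y-V =  3 → D
  i=23: K-C =  8 → I
  i=24: R-D = 14 → O
  i=25: M-G =  6 → G
  i=26: N-A = 13 → N
  shifts repeat with period 8: OGNBEADI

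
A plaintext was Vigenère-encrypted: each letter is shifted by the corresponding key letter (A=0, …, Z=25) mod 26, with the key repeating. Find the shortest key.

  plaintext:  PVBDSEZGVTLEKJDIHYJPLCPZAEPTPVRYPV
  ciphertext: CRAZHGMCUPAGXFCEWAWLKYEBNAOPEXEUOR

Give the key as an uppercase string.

  i= 0: C-P = 13 → N
  i= 1: R-V = 22 → W
  i= 2: A-B = 25 → Z
  i= 3: Z-D = 22 → W
  i= 4: H-S = 15 → P
  i= 5: G-E =  2 → C
  i= 6: M-Z = 13 → N
  i= 7: C-G = 22 → W
  i= 8: U-V = 25 → Z
  i= 9: P-T = 22 → W
  i=10: A-L = 15 → P
  i=11: G-E =  2 → C
  i=12: X-K = 13 → N
  i=13: F-J = 22 → W
  i=14: C-D = 25 → Z
  i=15: E-I = 22 → W
  i=16: W-H = 15 → P
  i=17: A-Y =  2 → C
  i=18: W-J = 13 → N
  i=19: L-P = 22 → W
  i=20: K-L = 25 → Z
  i=21: Y-C = 22 → W
  i=22: E-P = 15 → P
  i=23: B-Z =  2 → C
  i=24: N-A = 13 → N
  i=25: A-E = 22 → W
  i=26: O-P = 25 → Z
  i=27: P-T = 22 → W
  i=28: E-P = 15 → P
  i=29: X-V =  2 → C
  i=30: E-R = 13 → N
  i=31: U-Y = 22 → W
  i=32: O-P = 25 → Z
  i=33: R-V = 22 → W
  shifts repeat with period 6: NWZWPC

NWZWPC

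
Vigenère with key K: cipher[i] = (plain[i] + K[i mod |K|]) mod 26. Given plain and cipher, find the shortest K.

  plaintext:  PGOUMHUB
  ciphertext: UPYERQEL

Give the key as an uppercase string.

  i= 0: U-P =  5 → F
  i= 1: P-G =  9 → J
  i= 2: Y-O = 10 → K
  i= 3: E-U = 10 → K
  i= 4: R-M =  5 → F
  i= 5: Q-H =  9 → J
  i= 6: E-U = 10 → K
  i= 7: L-B = 10 → K
  shifts repeat with period 4: FJKK

FJKK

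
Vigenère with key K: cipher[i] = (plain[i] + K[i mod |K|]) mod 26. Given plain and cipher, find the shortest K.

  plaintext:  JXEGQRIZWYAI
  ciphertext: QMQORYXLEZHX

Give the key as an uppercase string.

  i= 0: Q-J =  7 → H
  i= 1: M-X = 15 → P
  i= 2: Q-E = 12 → M
  i= 3: O-G =  8 → I
  i= 4: R-Q =  1 → B
  i= 5: Y-R =  7 → H
  i= 6: X-I = 15 → P
  i= 7: L-Z = 12 → M
  i= 8: E-W =  8 → I
  i= 9: Z-Y =  1 → B
  i=10: H-A =  7 → H
  i=11: X-I = 15 → P
  shifts repeat with period 5: HPMIB

HPMIB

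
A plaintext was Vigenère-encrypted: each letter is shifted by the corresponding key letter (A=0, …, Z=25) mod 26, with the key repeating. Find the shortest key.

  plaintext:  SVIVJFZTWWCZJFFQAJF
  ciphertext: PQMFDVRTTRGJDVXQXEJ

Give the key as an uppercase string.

  i= 0: P-S = 23 → X
  i= 1: Q-V = 21 → V
  i= 2: M-I =  4 → E
  i= 3: F-V = 10 → K
  i= 4: D-J = 20 → U
  i= 5: V-F = 16 → Q
  i= 6: R-Z = 18 → S
  i= 7: T-T =  0 → A
  i= 8: T-W = 23 → X
  i= 9: R-W = 21 → V
  i=10: G-C =  4 → E
  i=11: J-Z = 10 → K
  i=12: D-J = 20 → U
  i=13: V-F = 16 → Q
  i=14: X-F = 18 → S
  i=15: Q-Q =  0 → A
  i=16: X-A = 23 → X
  i=17: E-J = 21 → V
  i=18: J-F =  4 → E
  shifts repeat with period 8: XVEKUQSA

XVEKUQSA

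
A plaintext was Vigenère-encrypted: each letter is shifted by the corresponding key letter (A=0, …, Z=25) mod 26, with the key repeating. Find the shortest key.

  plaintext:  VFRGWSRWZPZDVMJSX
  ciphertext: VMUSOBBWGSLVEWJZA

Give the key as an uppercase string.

  i= 0: V-V =  0 → A
  i= 1: M-F =  7 → H
  i= 2: U-R =  3 → D
  i= 3: S-G = 12 → M
  i= 4: O-W = 18 → S
  i= 5: B-S =  9 → J
  i= 6: B-R = 10 → K
  i= 7: W-W =  0 → A
  i= 8: G-Z =  7 → H
  i= 9: S-P =  3 → D
  i=10: L-Z = 12 → M
  i=11: V-D = 18 → S
  i=12: E-V =  9 → J
  i=13: W-M = 10 → K
  i=14: J-J =  0 → A
  i=15: Z-S =  7 → H
  i=16: A-X =  3 → D
  shifts repeat with period 7: AHDMSJK

AHDMSJK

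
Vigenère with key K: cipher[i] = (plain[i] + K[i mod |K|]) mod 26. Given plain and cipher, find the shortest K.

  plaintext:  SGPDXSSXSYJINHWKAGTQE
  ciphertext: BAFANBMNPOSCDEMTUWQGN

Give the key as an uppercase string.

  i= 0: B-S =  9 → J
  i= 1: A-G = 20 → U
  i= 2: F-P = 16 → Q
  i= 3: A-D = 23 → X
  i= 4: N-X = 16 → Q
  i= 5: B-S =  9 → J
  i= 6: M-S = 20 → U
  i= 7: N-X = 16 → Q
  i= 8: P-S = 23 → X
  i= 9: O-Y = 16 → Q
  i=10: S-J =  9 → J
  i=11: C-I = 20 → U
  i=12: D-N = 16 → Q
  i=13: E-H = 23 → X
  i=14: M-W = 16 → Q
  i=15: T-K =  9 → J
  i=16: U-A = 20 → U
  i=17: W-G = 16 → Q
  i=18: Q-T = 23 → X
  i=19: G-Q = 16 → Q
  i=20: N-E =  9 → J
  shifts repeat with period 5: JUQXQ

JUQXQ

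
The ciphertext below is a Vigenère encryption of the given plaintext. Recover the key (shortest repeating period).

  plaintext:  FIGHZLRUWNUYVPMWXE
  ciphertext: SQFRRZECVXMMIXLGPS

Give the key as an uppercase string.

  i= 0: S-F = 13 → N
  i= 1: Q-I =  8 → I
  i= 2: F-G = 25 → Z
  i= 3: R-H = 10 → K
  i= 4: R-Z = 18 → S
  i= 5: Z-L = 14 → O
  i= 6: E-R = 13 → N
  i= 7: C-U =  8 → I
  i= 8: V-W = 25 → Z
  i= 9: X-N = 10 → K
  i=10: M-U = 18 → S
  i=11: M-Y = 14 → O
  i=12: I-V = 13 → N
  i=13: X-P =  8 → I
  i=14: L-M = 25 → Z
  i=15: G-W = 10 → K
  i=16: P-X = 18 → S
  i=17: S-E = 14 → O
  shifts repeat with period 6: NIZKSO

NIZKSO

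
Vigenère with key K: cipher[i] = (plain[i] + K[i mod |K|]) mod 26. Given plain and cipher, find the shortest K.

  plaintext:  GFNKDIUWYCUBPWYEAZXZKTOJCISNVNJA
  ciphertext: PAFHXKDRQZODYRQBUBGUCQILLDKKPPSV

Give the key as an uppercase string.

  i= 0: P-G =  9 → J
  i= 1: A-F = 21 → V
  i= 2: F-N = 18 → S
  i= 3: H-K = 23 → X
  i= 4: X-D = 20 → U
  i= 5: K-I =  2 → C
  i= 6: D-U =  9 → J
  i= 7: R-W = 21 → V
  i= 8: Q-Y = 18 → S
  i= 9: Z-C = 23 → X
  i=10: O-U = 20 → U
  i=11: D-B =  2 → C
  i=12: Y-P =  9 → J
  i=13: R-W = 21 → V
  i=14: Q-Y = 18 → S
  i=15: B-E = 23 → X
  i=16: U-A = 20 → U
  i=17: B-Z =  2 → C
  i=18: G-X =  9 → J
  i=19: U-Z = 21 → V
  i=20: C-K = 18 → S
  i=21: Q-T = 23 → X
  i=22: I-O = 20 → U
  i=23: L-J =  2 → C
  i=24: L-C =  9 → J
  i=25: D-I = 21 → V
  i=26: K-S = 18 → S
  i=27: K-N = 23 → X
  i=28: P-V = 20 → U
  i=29: P-N =  2 → C
  i=30: S-J =  9 → J
  i=31: V-A = 21 → V
  shifts repeat with period 6: JVSXUC

JVSXUC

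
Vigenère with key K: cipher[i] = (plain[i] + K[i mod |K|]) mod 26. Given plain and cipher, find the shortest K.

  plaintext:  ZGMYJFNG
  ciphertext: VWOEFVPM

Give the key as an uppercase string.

WQCG

  i= 0: V-Z = 22 → W
  i= 1: W-G = 16 → Q
  i= 2: O-M =  2 → C
  i= 3: E-Y =  6 → G
  i= 4: F-J = 22 → W
  i= 5: V-F = 16 → Q
  i= 6: P-N =  2 → C
  i= 7: M-G =  6 → G
  shifts repeat with period 4: WQCG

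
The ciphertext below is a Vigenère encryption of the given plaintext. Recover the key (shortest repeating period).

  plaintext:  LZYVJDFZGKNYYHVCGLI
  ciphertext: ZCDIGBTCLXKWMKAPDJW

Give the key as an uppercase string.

ODFNXY

  i= 0: Z-L = 14 → O
  i= 1: C-Z =  3 → D
  i= 2: D-Y =  5 → F
  i= 3: I-V = 13 → N
  i= 4: G-J = 23 → X
  i= 5: B-D = 24 → Y
  i= 6: T-F = 14 → O
  i= 7: C-Z =  3 → D
  i= 8: L-G =  5 → F
  i= 9: X-K = 13 → N
  i=10: K-N = 23 → X
  i=11: W-Y = 24 → Y
  i=12: M-Y = 14 → O
  i=13: K-H =  3 → D
  i=14: A-V =  5 → F
  i=15: P-C = 13 → N
  i=16: D-G = 23 → X
  i=17: J-L = 24 → Y
  i=18: W-I = 14 → O
  shifts repeat with period 6: ODFNXY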